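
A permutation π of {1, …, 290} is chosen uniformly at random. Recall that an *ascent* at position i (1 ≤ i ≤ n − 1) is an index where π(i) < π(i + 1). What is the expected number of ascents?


Write X = Σ X_I over i = 1, …, 289, with X_I the indicator of one ascent.
There are 289 indicators.
For each fixed i, the pair (π(i), π(i+1)) is a uniformly random ordered pair of distinct values from {1, …, 290}; by symmetry P[π(i) < π(i+1)] = 1/2.
By linearity: E[X] = 289 · (1/2) = (290 − 1) · (1/2) = 289/2 ≈ 144.500000.

E[X] = 289/2 = 144.500000.


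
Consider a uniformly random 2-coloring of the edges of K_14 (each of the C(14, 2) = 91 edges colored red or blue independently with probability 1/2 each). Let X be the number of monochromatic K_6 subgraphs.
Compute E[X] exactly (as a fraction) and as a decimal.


Let X = Σ_S X_S over the C(14, 6) = 3003 subsets S of size 6, where X_S = 1 if the K_6 on S is monochromatic.
For a fixed S, the K_6 on S has C(6, 2) = 15 edges. P[all 15 edges red] = (1/2)^15, and likewise for blue, so P[monochromatic] = 2·(1/2)^15 = 2^{1 − 15} = 1/16384.
Summing: E[X] = C(14, 6) · 2^{1 − 15} = 3003 · 1/16384 = 3003/16384.
Numerically: E[X] ≈ 0.183289.

E[X] = C(14,6)·2^(1−C(6,2)) = 3003/16384 ≈ 0.183289.


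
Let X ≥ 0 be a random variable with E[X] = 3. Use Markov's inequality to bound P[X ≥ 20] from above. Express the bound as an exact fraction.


μ = E[X] = 3, a = 20.
Markov: P[X ≥ 20] ≤ μ/a = (3)/20 = 3/20.
Numerically: ≈ 0.150.
(Since a = 20 > μ = 3.000, the bound 3/20 is < 1 and informative.)

P[X ≥ 20] ≤ 3/20 ≈ 0.150.


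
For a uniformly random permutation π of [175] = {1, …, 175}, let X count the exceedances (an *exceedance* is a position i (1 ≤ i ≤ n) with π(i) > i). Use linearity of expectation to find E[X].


Write X = Σ_{i=1}^{175} X_i, where X_i = 1_{π(i) > i}.
For each fixed i, π(i) is uniform over {1, …, 175} (marginal of a uniform permutation), so P[π(i) > i] = (n − i)/n. Summing: Σ_{i=1}^{175} (n − i)/n = (0 + 1 + … + 174)/175 = 175(175 − 1)/(2·175) = (175 − 1)/2.
Hence E[X] = Σ_{i=1}^{175} (175 − i)/175 = 87 ≈ 87.000000.

E[X] = 87 = 87.000000.


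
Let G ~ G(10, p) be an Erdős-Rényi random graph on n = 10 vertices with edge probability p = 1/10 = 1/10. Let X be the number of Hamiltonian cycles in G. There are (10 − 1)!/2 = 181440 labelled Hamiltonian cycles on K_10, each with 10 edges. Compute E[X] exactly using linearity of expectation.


K_10 has (10 − 1)!/2 = 181440 labelled Hamiltonian cycles.
For each such Hamiltonian cycle H, let X_H = 1 if all 10 edges of H are present in G. Then P[X_H = 1] = p^{10} = (1/10)^{10} = 1/10000000000.
Summing the indicators: E[X] = Σ_H E[X_H] = 181440 · p^{10} = 181440 · 1/10000000000 = 567/31250000.
Numerically: E[X] ≈ 1.8144e-05.

E[X] = 181440 · (1/10)^{10} = 567/31250000 ≈ 1.8144e-05.


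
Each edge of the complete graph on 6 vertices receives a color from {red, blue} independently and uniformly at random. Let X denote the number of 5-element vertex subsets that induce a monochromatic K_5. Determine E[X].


Let X = Σ_S X_S over the C(6, 5) = 6 subsets S of size 5, where X_S = 1 if the K_5 on S is monochromatic.
For a fixed S, the K_5 on S has C(5, 2) = 10 edges. P[all 10 edges red] = (1/2)^10, and likewise for blue, so P[monochromatic] = 2·(1/2)^10 = 2^{1 − 10} = 1/512.
By linearity: E[X] = C(6, 5) · 2^{1 − 10} = 6 · 1/512 = 3/256.
Numerically: E[X] ≈ 0.0117.

E[X] = C(6,5)·2^(1−C(5,2)) = 3/256 ≈ 0.0117.


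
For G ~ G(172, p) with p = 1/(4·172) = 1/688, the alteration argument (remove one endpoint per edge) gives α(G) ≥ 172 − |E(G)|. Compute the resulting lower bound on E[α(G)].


E[|E(G)|] = C(172, 2)·p = 14706 · (1/688) = 171/8.
E[α(G)] ≥ n − E[|E(G)|] = 172 − 171/8 = 1205/8.
Numerically: ≈ 150.62500.
(This is only a lower bound; the true E[α(G)] may be larger.)

E[α(G)] ≥ 1205/8 ≈ 150.62500.


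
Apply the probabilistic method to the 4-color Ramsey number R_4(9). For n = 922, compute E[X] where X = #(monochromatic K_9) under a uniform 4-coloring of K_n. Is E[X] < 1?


E[X] = C(922, 9) · 4^{1 − 36} = 1275867683890227543270 · 4^{−35} = 1275867683890227543270/1180591620717411303424.
As a reduced fraction: E[X] = 637933841945113771635/590295810358705651712 ≈ 1.080702.
Is E[X] < 1? NO.
Since E[X] ≥ 1, the first-moment bound is inconclusive at n = 922; it does NOT by itself certify R_4(9) > 922.

E[X] = 637933841945113771635/590295810358705651712 ≈ 1.080702; E[X] ≥ 1; first-moment method inconclusive here.


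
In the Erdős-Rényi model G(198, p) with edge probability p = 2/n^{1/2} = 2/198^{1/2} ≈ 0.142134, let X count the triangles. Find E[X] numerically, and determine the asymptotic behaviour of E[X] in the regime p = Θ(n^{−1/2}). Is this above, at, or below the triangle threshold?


Number of potential triangles: C(198, 3) = 1274196.
Each occurs with probability p³ ≈ (0.142134)³ ≈ 2.87139012e-03.
By linearity: E[X] = C(198, 3)·p³ ≈ 1274196 · 2.87139012e-03 ≈ 3658.713804.
Since α = 1/2 < 1, p = c/n^{1/2} ≫ 1/n is above the triangle threshold p ~ 1/n. Asymptotically E[X] ~ (c³/6)·n^{3(1−α)} = (2³/6)·n^{1.5} → ∞; triangles are abundant w.h.p.

E[X] ≈ 3658.713804; in regime p = Θ(1/n^{1/2}) E[X] diverges (above the triangle threshold p ~ 1/n).


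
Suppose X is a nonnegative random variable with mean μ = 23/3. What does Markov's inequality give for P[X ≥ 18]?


μ = E[X] = 23/3, a = 18.
Markov: P[X ≥ 18] ≤ μ/a = (23/3)/18 = 23/54.
Numerically: ≈ 0.426.
(Since a = 18 > μ = 7.667, the bound 23/54 is < 1 and informative.)

P[X ≥ 18] ≤ 23/54 ≈ 0.426.


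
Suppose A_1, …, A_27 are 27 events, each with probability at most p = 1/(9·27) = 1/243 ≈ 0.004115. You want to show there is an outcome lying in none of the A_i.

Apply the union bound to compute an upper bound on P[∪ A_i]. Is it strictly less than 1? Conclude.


Union bound: P[∪_{i=1}^{27} A_i] ≤ Σ_i P[A_i] ≤ 27·p = 27·(1/243) = 1/9.
Numerically: 1/9 ≈ 0.111111.
Is 1/9 < 1? YES.
Since P[∪ A_i] ≤ 1/9 < 1, the complement has P[∩ A_i^c] ≥ 1 − 1/9 = 8/9 > 0, so some outcome avoids every A_i.

27·p = 1/9 ≈ 0.111111; existence CERTIFIED by the union bound.


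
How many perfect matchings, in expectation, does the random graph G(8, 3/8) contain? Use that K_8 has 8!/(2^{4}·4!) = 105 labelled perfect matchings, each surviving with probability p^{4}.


K_8 has 8!/(2^{4}·4!) = 105 labelled perfect matchings.
For each such perfect matching H, let X_H = 1 if all 4 edges of H are present in G. Then P[X_H = 1] = p^{4} = (3/8)^{4} = 81/4096.
By linearity: E[X] = Σ_H E[X_H] = 105 · p^{4} = 105 · 81/4096 = 8505/4096.
Numerically: E[X] ≈ 2.08.

E[X] = 105 · (3/8)^{4} = 8505/4096 ≈ 2.08.


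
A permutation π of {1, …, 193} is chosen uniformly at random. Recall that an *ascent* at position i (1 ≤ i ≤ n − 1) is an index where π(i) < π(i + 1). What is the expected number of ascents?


Write X = Σ X_I over i = 1, …, 192, with X_I the indicator of one ascent.
There are 192 indicators.
For each fixed i, the pair (π(i), π(i+1)) is a uniformly random ordered pair of distinct values from {1, …, 193}; by symmetry P[π(i) < π(i+1)] = 1/2.
By linearity: E[X] = 192 · (1/2) = (193 − 1) · (1/2) = 96 ≈ 96.00000.

E[X] = 96 = 96.00000.


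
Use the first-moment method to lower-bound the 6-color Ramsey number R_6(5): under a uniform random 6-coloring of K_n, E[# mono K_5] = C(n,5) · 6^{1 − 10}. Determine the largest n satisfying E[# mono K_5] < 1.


We need C(n, 5) · 6^{1 − 10} < 1, i.e. C(n, 5) < 6^{10 − 1} = 10077696.
Check values of n near the boundary:
  n = 64: C(64, 5) = 7624512; 7624512 < 10077696? YES
  n = 65: C(65, 5) = 8259888; 8259888 < 10077696? YES
  n = 66: C(66, 5) = 8936928; 8936928 < 10077696? YES
  n = 67: C(67, 5) = 9657648; 9657648 < 10077696? YES
  n = 68: C(68, 5) = 10424128; 10424128 < 10077696? NO
  n = 69: C(69, 5) = 11238513; 11238513 < 10077696? NO
  n = 70: C(70, 5) = 12103014; 12103014 < 10077696? NO
The largest n with C(n, 5) < 10077696 is n = 67 (where E[X] = 67067/69984 ≈ 0.95832). Hence R_6(5) > 67, i.e. R_6(5) ≥ 68.

Largest n = 67; hence R_6(5) > 67.


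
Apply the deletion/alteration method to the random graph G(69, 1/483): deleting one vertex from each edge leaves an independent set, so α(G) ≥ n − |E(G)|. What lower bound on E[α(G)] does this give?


E[|E(G)|] = C(69, 2)·p = 2346 · (1/483) = 34/7.
E[α(G)] ≥ n − E[|E(G)|] = 69 − 34/7 = 449/7.
Numerically: ≈ 64.143.
(This is only a lower bound; the true E[α(G)] may be larger.)

E[α(G)] ≥ 449/7 ≈ 64.143.


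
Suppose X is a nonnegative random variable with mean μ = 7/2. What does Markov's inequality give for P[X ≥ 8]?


μ = E[X] = 7/2, a = 8.
Markov: P[X ≥ 8] ≤ μ/a = (7/2)/8 = 7/16.
Numerically: ≈ 0.4375.
(Since a = 8 > μ = 3.5000, the bound 7/16 is < 1 and informative.)

P[X ≥ 8] ≤ 7/16 ≈ 0.4375.


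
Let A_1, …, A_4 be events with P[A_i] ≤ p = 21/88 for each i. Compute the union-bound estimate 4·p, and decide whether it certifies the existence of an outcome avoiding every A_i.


Union bound: P[∪_{i=1}^{4} A_i] ≤ Σ_i P[A_i] ≤ 4·p = 4·(21/88) = 21/22.
Numerically: 21/22 ≈ 0.9545.
Is 21/22 < 1? YES.
Since P[∪ A_i] ≤ 21/22 < 1, the complement has P[∩ A_i^c] ≥ 1 − 21/22 = 1/22 > 0, so some outcome avoids every A_i.

4·p = 21/22 ≈ 0.9545; existence CERTIFIED by the union bound.


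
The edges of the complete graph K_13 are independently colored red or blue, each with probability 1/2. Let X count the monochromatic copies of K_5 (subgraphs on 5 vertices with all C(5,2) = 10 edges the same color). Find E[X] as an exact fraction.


Let X = Σ_S X_S over the C(13, 5) = 1287 subsets S of size 5, where X_S = 1 if the K_5 on S is monochromatic.
For a fixed S, the K_5 on S has C(5, 2) = 10 edges. P[all 10 edges red] = (1/2)^10, and likewise for blue, so P[monochromatic] = 2·(1/2)^10 = 2^{1 − 10} = 1/512.
Summing: E[X] = C(13, 5) · 2^{1 − 10} = 1287 · 1/512 = 1287/512.
Numerically: E[X] ≈ 2.51367.

E[X] = C(13,5)·2^(1−C(5,2)) = 1287/512 ≈ 2.51367.


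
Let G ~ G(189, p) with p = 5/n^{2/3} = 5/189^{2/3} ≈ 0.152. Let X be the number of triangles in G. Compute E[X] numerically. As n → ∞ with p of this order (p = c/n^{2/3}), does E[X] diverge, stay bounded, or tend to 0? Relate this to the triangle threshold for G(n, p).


Number of potential triangles: C(189, 3) = 1107414.
Each occurs with probability p³ ≈ (0.152)³ ≈ 3.49934e-03.
By linearity: E[X] = C(189, 3)·p³ ≈ 1107414 · 3.49934e-03 ≈ 3875.220.
Since α = 2/3 < 1, p = c/n^{2/3} ≫ 1/n is above the triangle threshold p ~ 1/n. Asymptotically E[X] ~ (c³/6)·n^{3(1−α)} = (5³/6)·n^{1} → ∞; triangles are abundant w.h.p.

E[X] ≈ 3875.220; in regime p = Θ(1/n^{2/3}) E[X] diverges (above the triangle threshold p ~ 1/n).


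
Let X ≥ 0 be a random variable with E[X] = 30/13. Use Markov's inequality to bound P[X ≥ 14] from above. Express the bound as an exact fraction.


μ = E[X] = 30/13, a = 14.
Markov: P[X ≥ 14] ≤ μ/a = (30/13)/14 = 15/91.
Numerically: ≈ 0.1648.
(Since a = 14 > μ = 2.3077, the bound 15/91 is < 1 and informative.)

P[X ≥ 14] ≤ 15/91 ≈ 0.1648.


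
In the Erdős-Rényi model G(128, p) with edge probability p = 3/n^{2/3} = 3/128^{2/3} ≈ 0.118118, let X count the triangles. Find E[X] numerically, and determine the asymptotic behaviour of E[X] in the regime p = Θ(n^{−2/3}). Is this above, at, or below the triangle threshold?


Number of potential triangles: C(128, 3) = 341376.
Each occurs with probability p³ ≈ (0.118118)³ ≈ 1.64794922e-03.
By linearity: E[X] = C(128, 3)·p³ ≈ 341376 · 1.64794922e-03 ≈ 562.570313.
Since α = 2/3 < 1, p = c/n^{2/3} ≫ 1/n is above the triangle threshold p ~ 1/n. Asymptotically E[X] ~ (c³/6)·n^{3(1−α)} = (3³/6)·n^{1} → ∞; triangles are abundant w.h.p.

E[X] ≈ 562.570313; in regime p = Θ(1/n^{2/3}) E[X] diverges (above the triangle threshold p ~ 1/n).


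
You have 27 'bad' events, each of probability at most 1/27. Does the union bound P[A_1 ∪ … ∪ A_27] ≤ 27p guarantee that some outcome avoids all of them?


Union bound: P[∪_{i=1}^{27} A_i] ≤ Σ_i P[A_i] ≤ 27·p = 27·(1/27) = 1.
Numerically: 1 ≈ 1.000.
Is 1 < 1? NO.
Since the bound 1 is ≥ 1, the union bound is uninformative here; it does NOT by itself certify existence.

27·p = 1 ≈ 1.000; existence NOT certified by the union bound.


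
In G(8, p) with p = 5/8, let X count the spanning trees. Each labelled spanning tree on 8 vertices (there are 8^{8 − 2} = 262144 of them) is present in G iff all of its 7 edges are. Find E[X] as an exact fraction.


K_8 has 8^{8 − 2} = 262144 labelled spanning trees.
For each such spanning tree H, let X_H = 1 if all 7 edges of H are present in G. Then P[X_H = 1] = p^{7} = (5/8)^{7} = 78125/2097152.
Summing the indicators: E[X] = Σ_H E[X_H] = 262144 · p^{7} = 262144 · 78125/2097152 = 78125/8.
Numerically: E[X] ≈ 9765.6.

E[X] = 262144 · (5/8)^{7} = 78125/8 ≈ 9765.6.


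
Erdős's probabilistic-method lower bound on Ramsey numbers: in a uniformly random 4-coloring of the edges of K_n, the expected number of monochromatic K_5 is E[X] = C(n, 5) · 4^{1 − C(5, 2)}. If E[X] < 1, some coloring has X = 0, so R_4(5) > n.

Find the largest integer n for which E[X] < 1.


We need C(n, 5) · 4^{1 − 10} < 1, i.e. C(n, 5) < 4^{10 − 1} = 262144.
Check values of n near the boundary:
  n = 31: C(31, 5) = 169911; 169911 < 262144? YES
  n = 32: C(32, 5) = 201376; 201376 < 262144? YES
  n = 33: C(33, 5) = 237336; 237336 < 262144? YES
  n = 34: C(34, 5) = 278256; 278256 < 262144? NO
  n = 35: C(35, 5) = 324632; 324632 < 262144? NO
  n = 36: C(36, 5) = 376992; 376992 < 262144? NO
The largest n with C(n, 5) < 262144 is n = 33 (where E[X] = 29667/32768 ≈ 0.905365). Hence R_4(5) > 33, i.e. R_4(5) ≥ 34.

Largest n = 33; hence R_4(5) > 33.


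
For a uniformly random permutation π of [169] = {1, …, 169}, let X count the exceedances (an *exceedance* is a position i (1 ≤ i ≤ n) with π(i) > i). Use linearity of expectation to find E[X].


Write X = Σ_{i=1}^{169} X_i, where X_i = 1_{π(i) > i}.
For each fixed i, π(i) is uniform over {1, …, 169} (marginal of a uniform permutation), so P[π(i) > i] = (n − i)/n. Summing: Σ_{i=1}^{169} (n − i)/n = (0 + 1 + … + 168)/169 = 169(169 − 1)/(2·169) = (169 − 1)/2.
Hence E[X] = Σ_{i=1}^{169} (169 − i)/169 = 84 ≈ 84.000000.

E[X] = 84 = 84.000000.


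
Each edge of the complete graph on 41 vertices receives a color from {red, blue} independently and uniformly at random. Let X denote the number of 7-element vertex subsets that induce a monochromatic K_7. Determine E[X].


Let X = Σ_S X_S over the C(41, 7) = 22481940 subsets S of size 7, where X_S = 1 if the K_7 on S is monochromatic.
For a fixed S, the K_7 on S has C(7, 2) = 21 edges. P[all 21 edges red] = (1/2)^21, and likewise for blue, so P[monochromatic] = 2·(1/2)^21 = 2^{1 − 21} = 1/1048576.
Summing: E[X] = C(41, 7) · 2^{1 − 21} = 22481940 · 1/1048576 = 5620485/262144.
Numerically: E[X] ≈ 21.44045.

E[X] = C(41,7)·2^(1−C(7,2)) = 5620485/262144 ≈ 21.44045.


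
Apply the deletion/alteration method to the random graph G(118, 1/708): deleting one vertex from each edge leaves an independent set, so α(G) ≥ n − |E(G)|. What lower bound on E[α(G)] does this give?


E[|E(G)|] = C(118, 2)·p = 6903 · (1/708) = 39/4.
E[α(G)] ≥ n − E[|E(G)|] = 118 − 39/4 = 433/4.
Numerically: ≈ 108.250000.
(This is only a lower bound; the true E[α(G)] may be larger.)

E[α(G)] ≥ 433/4 ≈ 108.250000.


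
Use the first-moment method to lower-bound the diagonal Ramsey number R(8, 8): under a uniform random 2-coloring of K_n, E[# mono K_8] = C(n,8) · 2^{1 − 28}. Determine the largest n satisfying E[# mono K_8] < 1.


We need C(n, 8) · 2^{1 − 28} < 1, i.e. C(n, 8) < 2^{28 − 1} = 134217728.
Check values of n near the boundary:
  n = 36: C(36, 8) = 30260340; 30260340 < 134217728? YES
  n = 37: C(37, 8) = 38608020; 38608020 < 134217728? YES
  n = 38: C(38, 8) = 48903492; 48903492 < 134217728? YES
  n = 39: C(39, 8) = 61523748; 61523748 < 134217728? YES
  n = 40: C(40, 8) = 76904685; 76904685 < 134217728? YES
  n = 41: C(41, 8) = 95548245; 95548245 < 134217728? YES
  n = 42: C(42, 8) = 118030185; 118030185 < 134217728? YES
  n = 43: C(43, 8) = 145008513; 145008513 < 134217728? NO
  n = 44: C(44, 8) = 177232627; 177232627 < 134217728? NO
  n = 45: C(45, 8) = 215553195; 215553195 < 134217728? NO
The largest n with C(n, 8) < 134217728 is n = 42 (where E[X] = 118030185/134217728 ≈ 0.8794). Hence R(8, 8) > 42, i.e. R(8, 8) ≥ 43.

Largest n = 42; hence R(8, 8) > 42.


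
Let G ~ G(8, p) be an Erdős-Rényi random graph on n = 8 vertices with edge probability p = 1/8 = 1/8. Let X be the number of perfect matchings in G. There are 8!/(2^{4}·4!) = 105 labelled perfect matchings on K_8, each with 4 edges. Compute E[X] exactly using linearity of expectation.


K_8 has 8!/(2^{4}·4!) = 105 labelled perfect matchings.
For each such perfect matching H, let X_H = 1 if all 4 edges of H are present in G. Then P[X_H = 1] = p^{4} = (1/8)^{4} = 1/4096.
By linearity: E[X] = Σ_H E[X_H] = 105 · p^{4} = 105 · 1/4096 = 105/4096.
Numerically: E[X] ≈ 0.025635.

E[X] = 105 · (1/8)^{4} = 105/4096 ≈ 0.025635.


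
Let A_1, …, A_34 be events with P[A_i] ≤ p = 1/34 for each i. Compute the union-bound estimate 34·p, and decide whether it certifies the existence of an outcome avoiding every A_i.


Union bound: P[∪_{i=1}^{34} A_i] ≤ Σ_i P[A_i] ≤ 34·p = 34·(1/34) = 1.
Numerically: 1 ≈ 1.00000.
Is 1 < 1? NO.
Since the bound 1 is ≥ 1, the union bound is uninformative here; it does NOT by itself certify existence.

34·p = 1 ≈ 1.00000; existence NOT certified by the union bound.


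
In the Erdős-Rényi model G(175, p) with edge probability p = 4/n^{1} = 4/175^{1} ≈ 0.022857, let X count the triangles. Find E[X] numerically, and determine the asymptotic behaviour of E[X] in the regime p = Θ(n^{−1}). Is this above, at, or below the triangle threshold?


Number of potential triangles: C(175, 3) = 877975.
Each occurs with probability p³ ≈ (0.022857)³ ≈ 1.1941691e-05.
By linearity: E[X] = C(175, 3)·p³ ≈ 877975 · 1.1941691e-05 ≈ 10.48451.
Here α = 1, so p = 4/n is exactly at the triangle threshold p ~ 1/n. Asymptotically E[X] → c³/6 = 4³/6 = 32/3 ≈ 10.66667, a bounded constant. In this regime the triangle count is asymptotically Poisson(c³/6).

E[X] ≈ 10.48451; in regime p = Θ(1/n^{1}) E[X] stays bounded (at the triangle threshold p ~ 1/n).


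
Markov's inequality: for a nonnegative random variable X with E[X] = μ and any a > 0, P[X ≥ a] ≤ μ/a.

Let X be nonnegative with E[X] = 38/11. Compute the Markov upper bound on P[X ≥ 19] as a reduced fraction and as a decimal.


μ = E[X] = 38/11, a = 19.
Markov: P[X ≥ 19] ≤ μ/a = (38/11)/19 = 2/11.
Numerically: ≈ 0.1818.
(Since a = 19 > μ = 3.4545, the bound 2/11 is < 1 and informative.)

P[X ≥ 19] ≤ 2/11 ≈ 0.1818.


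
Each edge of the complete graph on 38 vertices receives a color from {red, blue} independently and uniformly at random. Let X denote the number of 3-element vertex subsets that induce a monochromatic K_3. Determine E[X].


Let X = Σ_S X_S over the C(38, 3) = 8436 subsets S of size 3, where X_S = 1 if the K_3 on S is monochromatic.
For a fixed S, the K_3 on S has C(3, 2) = 3 edges. P[all 3 edges red] = (1/2)^3, and likewise for blue, so P[monochromatic] = 2·(1/2)^3 = 2^{1 − 3} = 1/4.
By linearity of expectation: E[X] = C(38, 3) · 2^{1 − 3} = 8436 · 1/4 = 2109.
Numerically: E[X] ≈ 2109.00000.

E[X] = C(38,3)·2^(1−C(3,2)) = 2109 ≈ 2109.00000.


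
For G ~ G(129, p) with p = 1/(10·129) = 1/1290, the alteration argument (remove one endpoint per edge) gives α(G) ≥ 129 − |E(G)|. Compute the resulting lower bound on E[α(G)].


E[|E(G)|] = C(129, 2)·p = 8256 · (1/1290) = 32/5.
E[α(G)] ≥ n − E[|E(G)|] = 129 − 32/5 = 613/5.
Numerically: ≈ 122.600.
(This is only a lower bound; the true E[α(G)] may be larger.)

E[α(G)] ≥ 613/5 ≈ 122.600.


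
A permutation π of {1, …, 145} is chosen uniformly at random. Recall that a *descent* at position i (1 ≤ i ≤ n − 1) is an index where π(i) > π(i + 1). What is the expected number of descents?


Write X = Σ X_I over i = 1, …, 144, with X_I the indicator of one descent.
There are 144 indicators.
For each fixed i, the pair (π(i), π(i+1)) is a uniformly random ordered pair of distinct values from {1, …, 145}; by symmetry P[π(i) > π(i+1)] = 1/2.
By linearity: E[X] = 144 · (1/2) = (145 − 1) · (1/2) = 72 ≈ 72.0000.

E[X] = 72 = 72.0000.


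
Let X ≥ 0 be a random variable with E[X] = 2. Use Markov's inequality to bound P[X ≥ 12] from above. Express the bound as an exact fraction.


μ = E[X] = 2, a = 12.
Markov: P[X ≥ 12] ≤ μ/a = (2)/12 = 1/6.
Numerically: ≈ 0.1667.
(Since a = 12 > μ = 2.0000, the bound 1/6 is < 1 and informative.)

P[X ≥ 12] ≤ 1/6 ≈ 0.1667.


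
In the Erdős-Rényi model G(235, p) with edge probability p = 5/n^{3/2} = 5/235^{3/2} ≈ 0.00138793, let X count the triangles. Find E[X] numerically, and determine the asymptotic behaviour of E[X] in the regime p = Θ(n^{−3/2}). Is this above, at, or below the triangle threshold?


Number of potential triangles: C(235, 3) = 2135445.
Each occurs with probability p³ ≈ (0.00138793)³ ≈ 2.67365048e-09.
By linearity: E[X] = C(235, 3)·p³ ≈ 2135445 · 2.67365048e-09 ≈ 0.005709.
Since α = 3/2 > 1, p = c/n^{3/2} = o(1/n) is below the triangle threshold p ~ 1/n. Asymptotically E[X] ~ (c³/6)·n^{3(1−α)} = (5³/6)·n^{-1.5} → 0, so by Markov's inequality G has no triangles w.h.p.

E[X] ≈ 0.005709; in regime p = Θ(1/n^{3/2}) E[X] tends to 0 (below the triangle threshold p ~ 1/n).


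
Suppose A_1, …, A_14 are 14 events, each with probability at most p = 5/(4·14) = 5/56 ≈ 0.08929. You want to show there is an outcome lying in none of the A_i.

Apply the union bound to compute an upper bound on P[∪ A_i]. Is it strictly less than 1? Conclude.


Union bound: P[∪_{i=1}^{14} A_i] ≤ Σ_i P[A_i] ≤ 14·p = 14·(5/56) = 5/4.
Numerically: 5/4 ≈ 1.25000.
Is 5/4 < 1? NO.
Since the bound 5/4 is ≥ 1, the union bound is uninformative here; it does NOT by itself certify existence.

14·p = 5/4 ≈ 1.25000; existence NOT certified by the union bound.


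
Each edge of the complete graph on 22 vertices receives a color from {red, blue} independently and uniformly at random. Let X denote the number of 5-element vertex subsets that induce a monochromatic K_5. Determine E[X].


Let X = Σ_S X_S over the C(22, 5) = 26334 subsets S of size 5, where X_S = 1 if the K_5 on S is monochromatic.
For a fixed S, the K_5 on S has C(5, 2) = 10 edges. P[all 10 edges red] = (1/2)^10, and likewise for blue, so P[monochromatic] = 2·(1/2)^10 = 2^{1 − 10} = 1/512.
By linearity of expectation: E[X] = C(22, 5) · 2^{1 − 10} = 26334 · 1/512 = 13167/256.
Numerically: E[X] ≈ 51.43359.

E[X] = C(22,5)·2^(1−C(5,2)) = 13167/256 ≈ 51.43359.


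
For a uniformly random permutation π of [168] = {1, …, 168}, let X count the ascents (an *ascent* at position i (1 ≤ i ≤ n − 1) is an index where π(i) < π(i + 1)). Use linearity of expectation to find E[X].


Write X = Σ X_I over i = 1, …, 167, with X_I the indicator of one ascent.
There are 167 indicators.
For each fixed i, the pair (π(i), π(i+1)) is a uniformly random ordered pair of distinct values from {1, …, 168}; by symmetry P[π(i) < π(i+1)] = 1/2.
By linearity: E[X] = 167 · (1/2) = (168 − 1) · (1/2) = 167/2 ≈ 83.500000.

E[X] = 167/2 = 83.500000.


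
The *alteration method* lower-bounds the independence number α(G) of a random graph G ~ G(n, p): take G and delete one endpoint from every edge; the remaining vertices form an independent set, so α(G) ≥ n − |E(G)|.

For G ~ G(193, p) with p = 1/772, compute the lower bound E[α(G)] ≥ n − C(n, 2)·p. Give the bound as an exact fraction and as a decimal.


E[|E(G)|] = C(193, 2)·p = 18528 · (1/772) = 24.
E[α(G)] ≥ n − E[|E(G)|] = 193 − 24 = 169.
Numerically: ≈ 169.00000.
(This is only a lower bound; the true E[α(G)] may be larger.)

E[α(G)] ≥ 169 ≈ 169.00000.


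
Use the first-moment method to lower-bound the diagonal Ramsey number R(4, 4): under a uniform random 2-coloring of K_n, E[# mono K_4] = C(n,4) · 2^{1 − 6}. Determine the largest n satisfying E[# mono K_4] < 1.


We need C(n, 4) · 2^{1 − 6} < 1, i.e. C(n, 4) < 2^{6 − 1} = 32.
Check values of n near the boundary:
  n = 4: C(4, 4) = 1; 1 < 32? YES
  n = 5: C(5, 4) = 5; 5 < 32? YES
  n = 6: C(6, 4) = 15; 15 < 32? YES
  n = 7: C(7, 4) = 35; 35 < 32? NO
  n = 8: C(8, 4) = 70; 70 < 32? NO
  n = 9: C(9, 4) = 126; 126 < 32? NO
The largest n with C(n, 4) < 32 is n = 6 (where E[X] = 15/32 ≈ 0.4687500). Hence R(4, 4) > 6, i.e. R(4, 4) ≥ 7.

Largest n = 6; hence R(4, 4) > 6.


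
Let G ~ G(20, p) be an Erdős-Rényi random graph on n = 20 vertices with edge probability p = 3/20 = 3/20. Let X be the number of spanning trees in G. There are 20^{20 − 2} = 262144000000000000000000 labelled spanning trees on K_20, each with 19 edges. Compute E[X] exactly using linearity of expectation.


K_20 has 20^{20 − 2} = 262144000000000000000000 labelled spanning trees.
For each such spanning tree H, let X_H = 1 if all 19 edges of H are present in G. Then P[X_H = 1] = p^{19} = (3/20)^{19} = 1162261467/5242880000000000000000000.
By linearity of expectation: E[X] = Σ_H E[X_H] = 262144000000000000000000 · p^{19} = 262144000000000000000000 · 1162261467/5242880000000000000000000 = 1162261467/20.
Numerically: E[X] ≈ 5.8113e+07.

E[X] = 262144000000000000000000 · (3/20)^{19} = 1162261467/20 ≈ 5.8113e+07.


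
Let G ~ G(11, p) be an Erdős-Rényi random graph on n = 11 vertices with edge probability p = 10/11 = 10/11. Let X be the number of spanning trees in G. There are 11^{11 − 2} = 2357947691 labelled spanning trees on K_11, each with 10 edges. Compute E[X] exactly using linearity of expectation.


K_11 has 11^{11 − 2} = 2357947691 labelled spanning trees.
For each such spanning tree H, let X_H = 1 if all 10 edges of H are present in G. Then P[X_H = 1] = p^{10} = (10/11)^{10} = 10000000000/25937424601.
By linearity of expectation: E[X] = Σ_H E[X_H] = 2357947691 · p^{10} = 2357947691 · 10000000000/25937424601 = 10000000000/11.
Numerically: E[X] ≈ 9.09e+08.

E[X] = 2357947691 · (10/11)^{10} = 10000000000/11 ≈ 9.09e+08.


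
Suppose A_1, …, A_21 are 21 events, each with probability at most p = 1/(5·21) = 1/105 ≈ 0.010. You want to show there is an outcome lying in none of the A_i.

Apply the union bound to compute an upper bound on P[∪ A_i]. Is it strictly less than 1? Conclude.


Union bound: P[∪_{i=1}^{21} A_i] ≤ Σ_i P[A_i] ≤ 21·p = 21·(1/105) = 1/5.
Numerically: 1/5 ≈ 0.200.
Is 1/5 < 1? YES.
Since P[∪ A_i] ≤ 1/5 < 1, the complement has P[∩ A_i^c] ≥ 1 − 1/5 = 4/5 > 0, so some outcome avoids every A_i.

21·p = 1/5 ≈ 0.200; existence CERTIFIED by the union bound.


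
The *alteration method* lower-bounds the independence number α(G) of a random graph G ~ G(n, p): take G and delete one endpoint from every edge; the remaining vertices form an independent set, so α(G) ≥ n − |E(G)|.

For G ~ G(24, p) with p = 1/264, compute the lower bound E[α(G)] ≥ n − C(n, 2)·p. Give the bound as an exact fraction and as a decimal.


E[|E(G)|] = C(24, 2)·p = 276 · (1/264) = 23/22.
E[α(G)] ≥ n − E[|E(G)|] = 24 − 23/22 = 505/22.
Numerically: ≈ 22.954545.
(This is only a lower bound; the true E[α(G)] may be larger.)

E[α(G)] ≥ 505/22 ≈ 22.954545.


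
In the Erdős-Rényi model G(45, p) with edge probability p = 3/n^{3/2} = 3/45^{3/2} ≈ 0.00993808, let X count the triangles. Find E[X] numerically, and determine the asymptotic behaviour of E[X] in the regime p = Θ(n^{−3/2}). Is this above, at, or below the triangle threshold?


Number of potential triangles: C(45, 3) = 14190.
Each occurs with probability p³ ≈ (0.00993808)³ ≈ 9.81538756e-07.
By linearity: E[X] = C(45, 3)·p³ ≈ 14190 · 9.81538756e-07 ≈ 0.013928.
Since α = 3/2 > 1, p = c/n^{3/2} = o(1/n) is below the triangle threshold p ~ 1/n. Asymptotically E[X] ~ (c³/6)·n^{3(1−α)} = (3³/6)·n^{-1.5} → 0, so by Markov's inequality G has no triangles w.h.p.

E[X] ≈ 0.013928; in regime p = Θ(1/n^{3/2}) E[X] tends to 0 (below the triangle threshold p ~ 1/n).


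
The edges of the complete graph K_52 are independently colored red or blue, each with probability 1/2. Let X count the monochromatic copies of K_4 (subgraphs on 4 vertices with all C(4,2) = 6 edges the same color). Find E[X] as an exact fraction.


Let X = Σ_S X_S over the C(52, 4) = 270725 subsets S of size 4, where X_S = 1 if the K_4 on S is monochromatic.
For a fixed S, the K_4 on S has C(4, 2) = 6 edges. P[all 6 edges red] = (1/2)^6, and likewise for blue, so P[monochromatic] = 2·(1/2)^6 = 2^{1 − 6} = 1/32.
By linearity of expectation: E[X] = C(52, 4) · 2^{1 − 6} = 270725 · 1/32 = 270725/32.
Numerically: E[X] ≈ 8460.156250.

E[X] = C(52,4)·2^(1−C(4,2)) = 270725/32 ≈ 8460.156250.


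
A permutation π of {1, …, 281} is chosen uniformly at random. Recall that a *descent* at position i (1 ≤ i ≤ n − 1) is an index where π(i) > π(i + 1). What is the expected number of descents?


Write X = Σ X_I over i = 1, …, 280, with X_I the indicator of one descent.
There are 280 indicators.
For each fixed i, the pair (π(i), π(i+1)) is a uniformly random ordered pair of distinct values from {1, …, 281}; by symmetry P[π(i) > π(i+1)] = 1/2.
By linearity: E[X] = 280 · (1/2) = (281 − 1) · (1/2) = 140 ≈ 140.0000.

E[X] = 140 = 140.0000.


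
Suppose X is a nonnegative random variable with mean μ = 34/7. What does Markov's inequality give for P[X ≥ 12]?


μ = E[X] = 34/7, a = 12.
Markov: P[X ≥ 12] ≤ μ/a = (34/7)/12 = 17/42.
Numerically: ≈ 0.405.
(Since a = 12 > μ = 4.857, the bound 17/42 is < 1 and informative.)

P[X ≥ 12] ≤ 17/42 ≈ 0.405.


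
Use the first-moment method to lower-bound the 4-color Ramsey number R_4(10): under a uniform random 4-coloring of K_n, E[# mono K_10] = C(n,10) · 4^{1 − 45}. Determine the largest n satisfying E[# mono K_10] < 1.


We need C(n, 10) · 4^{1 − 45} < 1, i.e. C(n, 10) < 4^{45 − 1} = 309485009821345068724781056.
Check values of n near the boundary:
  n = 2021: C(2021, 10) = 306347841644770462864800616; 306347841644770462864800616 < 309485009821345068724781056? YES
  n = 2022: C(2022, 10) = 307870445231474093395937796; 307870445231474093395937796 < 309485009821345068724781056? YES
  n = 2023: C(2023, 10) = 309399856285778485315440716; 309399856285778485315440716 < 309485009821345068724781056? YES
  n = 2024: C(2024, 10) = 310936101848269937576192656; 310936101848269937576192656 < 309485009821345068724781056? NO
  n = 2025: C(2025, 10) = 312479209053472269772600560; 312479209053472269772600560 < 309485009821345068724781056? NO
The largest n with C(n, 10) < 309485009821345068724781056 is n = 2023 (where E[X] = 77349964071444621328860179/77371252455336267181195264 ≈ 0.9997249). Hence R_4(10) > 2023, i.e. R_4(10) ≥ 2024.

Largest n = 2023; hence R_4(10) > 2023.


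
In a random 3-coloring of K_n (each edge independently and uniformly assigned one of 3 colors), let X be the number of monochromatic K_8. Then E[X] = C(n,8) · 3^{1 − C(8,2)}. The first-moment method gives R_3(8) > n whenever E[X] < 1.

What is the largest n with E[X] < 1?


We need C(n, 8) · 3^{1 − 28} < 1, i.e. C(n, 8) < 3^{28 − 1} = 7625597484987.
Check values of n near the boundary:
  n = 152: C(152, 8) = 5859727868575; 5859727868575 < 7625597484987? YES
  n = 153: C(153, 8) = 6183023199255; 6183023199255 < 7625597484987? YES
  n = 154: C(154, 8) = 6521818990995; 6521818990995 < 7625597484987? YES
  n = 155: C(155, 8) = 6876747915675; 6876747915675 < 7625597484987? YES
  n = 156: C(156, 8) = 7248464019225; 7248464019225 < 7625597484987? YES
  n = 157: C(157, 8) = 7637643295425; 7637643295425 < 7625597484987? NO
  n = 158: C(158, 8) = 8044984271181; 8044984271181 < 7625597484987? NO
The largest n with C(n, 8) < 7625597484987 is n = 156 (where E[X] = 805384891025/847288609443 ≈ 0.951). Hence R_3(8) > 156, i.e. R_3(8) ≥ 157.

Largest n = 156; hence R_3(8) > 156.


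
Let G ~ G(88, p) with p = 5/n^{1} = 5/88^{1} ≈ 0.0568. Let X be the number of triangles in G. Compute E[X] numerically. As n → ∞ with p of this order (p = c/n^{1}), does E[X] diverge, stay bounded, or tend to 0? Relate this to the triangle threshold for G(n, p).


Number of potential triangles: C(88, 3) = 109736.
Each occurs with probability p³ ≈ (0.0568)³ ≈ 1.83426e-04.
By linearity: E[X] = C(88, 3)·p³ ≈ 109736 · 1.83426e-04 ≈ 20.128.
Here α = 1, so p = 5/n is exactly at the triangle threshold p ~ 1/n. Asymptotically E[X] → c³/6 = 5³/6 = 125/6 ≈ 20.833, a bounded constant. In this regime the triangle count is asymptotically Poisson(c³/6).

E[X] ≈ 20.128; in regime p = Θ(1/n^{1}) E[X] stays bounded (at the triangle threshold p ~ 1/n).


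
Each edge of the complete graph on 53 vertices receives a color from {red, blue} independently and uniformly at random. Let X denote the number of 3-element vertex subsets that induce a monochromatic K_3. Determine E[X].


Let X = Σ_S X_S over the C(53, 3) = 23426 subsets S of size 3, where X_S = 1 if the K_3 on S is monochromatic.
For a fixed S, the K_3 on S has C(3, 2) = 3 edges. P[all 3 edges red] = (1/2)^3, and likewise for blue, so P[monochromatic] = 2·(1/2)^3 = 2^{1 − 3} = 1/4.
By linearity: E[X] = C(53, 3) · 2^{1 − 3} = 23426 · 1/4 = 11713/2.
Numerically: E[X] ≈ 5856.500000.

E[X] = C(53,3)·2^(1−C(3,2)) = 11713/2 ≈ 5856.500000.


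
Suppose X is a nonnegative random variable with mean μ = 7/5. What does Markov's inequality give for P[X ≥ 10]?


μ = E[X] = 7/5, a = 10.
Markov: P[X ≥ 10] ≤ μ/a = (7/5)/10 = 7/50.
Numerically: ≈ 0.1400.
(Since a = 10 > μ = 1.4000, the bound 7/50 is < 1 and informative.)

P[X ≥ 10] ≤ 7/50 ≈ 0.1400.


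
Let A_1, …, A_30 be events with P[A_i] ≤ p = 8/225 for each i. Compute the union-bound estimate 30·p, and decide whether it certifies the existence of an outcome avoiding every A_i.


Union bound: P[∪_{i=1}^{30} A_i] ≤ Σ_i P[A_i] ≤ 30·p = 30·(8/225) = 16/15.
Numerically: 16/15 ≈ 1.0667.
Is 16/15 < 1? NO.
Since the bound 16/15 is ≥ 1, the union bound is uninformative here; it does NOT by itself certify existence.

30·p = 16/15 ≈ 1.0667; existence NOT certified by the union bound.


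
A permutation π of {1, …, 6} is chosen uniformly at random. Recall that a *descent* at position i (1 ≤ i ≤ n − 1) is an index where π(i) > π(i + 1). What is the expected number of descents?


Write X = Σ X_I over i = 1, …, 5, with X_I the indicator of one descent.
There are 5 indicators.
For each fixed i, the pair (π(i), π(i+1)) is a uniformly random ordered pair of distinct values from {1, …, 6}; by symmetry P[π(i) > π(i+1)] = 1/2.
By linearity: E[X] = 5 · (1/2) = (6 − 1) · (1/2) = 5/2 ≈ 2.50000.

E[X] = 5/2 = 2.50000.


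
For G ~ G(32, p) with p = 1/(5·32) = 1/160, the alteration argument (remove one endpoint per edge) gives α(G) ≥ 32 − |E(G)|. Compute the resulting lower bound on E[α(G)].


E[|E(G)|] = C(32, 2)·p = 496 · (1/160) = 31/10.
E[α(G)] ≥ n − E[|E(G)|] = 32 − 31/10 = 289/10.
Numerically: ≈ 28.9000.
(This is only a lower bound; the true E[α(G)] may be larger.)

E[α(G)] ≥ 289/10 ≈ 28.9000.


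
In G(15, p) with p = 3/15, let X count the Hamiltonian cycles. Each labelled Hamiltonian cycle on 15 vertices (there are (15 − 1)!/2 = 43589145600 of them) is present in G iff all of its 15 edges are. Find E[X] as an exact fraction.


K_15 has (15 − 1)!/2 = 43589145600 labelled Hamiltonian cycles.
For each such Hamiltonian cycle H, let X_H = 1 if all 15 edges of H are present in G. Then P[X_H = 1] = p^{15} = (1/5)^{15} = 1/30517578125.
By linearity: E[X] = Σ_H E[X_H] = 43589145600 · p^{15} = 43589145600 · 1/30517578125 = 1743565824/1220703125.
Numerically: E[X] ≈ 1.43.

E[X] = 43589145600 · (1/5)^{15} = 1743565824/1220703125 ≈ 1.43.


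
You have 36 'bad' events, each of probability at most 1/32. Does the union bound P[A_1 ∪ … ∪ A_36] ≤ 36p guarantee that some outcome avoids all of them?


Union bound: P[∪_{i=1}^{36} A_i] ≤ Σ_i P[A_i] ≤ 36·p = 36·(1/32) = 9/8.
Numerically: 9/8 ≈ 1.1250000.
Is 9/8 < 1? NO.
Since the bound 9/8 is ≥ 1, the union bound is uninformative here; it does NOT by itself certify existence.

36·p = 9/8 ≈ 1.1250000; existence NOT certified by the union bound.


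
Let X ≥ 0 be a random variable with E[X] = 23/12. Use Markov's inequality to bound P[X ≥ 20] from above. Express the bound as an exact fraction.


μ = E[X] = 23/12, a = 20.
Markov: P[X ≥ 20] ≤ μ/a = (23/12)/20 = 23/240.
Numerically: ≈ 0.09583.
(Since a = 20 > μ = 1.91667, the bound 23/240 is < 1 and informative.)

P[X ≥ 20] ≤ 23/240 ≈ 0.09583.


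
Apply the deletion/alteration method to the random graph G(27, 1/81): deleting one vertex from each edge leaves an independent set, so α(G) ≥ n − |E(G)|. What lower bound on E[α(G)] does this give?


E[|E(G)|] = C(27, 2)·p = 351 · (1/81) = 13/3.
E[α(G)] ≥ n − E[|E(G)|] = 27 − 13/3 = 68/3.
Numerically: ≈ 22.6667.
(This is only a lower bound; the true E[α(G)] may be larger.)

E[α(G)] ≥ 68/3 ≈ 22.6667.


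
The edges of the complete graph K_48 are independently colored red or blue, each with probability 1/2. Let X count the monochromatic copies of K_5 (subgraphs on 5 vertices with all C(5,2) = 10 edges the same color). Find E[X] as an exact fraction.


Let X = Σ_S X_S over the C(48, 5) = 1712304 subsets S of size 5, where X_S = 1 if the K_5 on S is monochromatic.
For a fixed S, the K_5 on S has C(5, 2) = 10 edges. P[all 10 edges red] = (1/2)^10, and likewise for blue, so P[monochromatic] = 2·(1/2)^10 = 2^{1 − 10} = 1/512.
Summing: E[X] = C(48, 5) · 2^{1 − 10} = 1712304 · 1/512 = 107019/32.
Numerically: E[X] ≈ 3344.343750.

E[X] = C(48,5)·2^(1−C(5,2)) = 107019/32 ≈ 3344.343750.


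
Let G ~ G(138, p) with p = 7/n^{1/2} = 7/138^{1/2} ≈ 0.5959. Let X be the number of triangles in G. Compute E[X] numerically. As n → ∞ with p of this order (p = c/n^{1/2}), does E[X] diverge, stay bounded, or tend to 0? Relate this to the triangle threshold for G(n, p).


Number of potential triangles: C(138, 3) = 428536.
Each occurs with probability p³ ≈ (0.5959)³ ≈ 2.115804e-01.
By linearity: E[X] = C(138, 3)·p³ ≈ 428536 · 2.115804e-01 ≈ 90669.8301.
Since α = 1/2 < 1, p = c/n^{1/2} ≫ 1/n is above the triangle threshold p ~ 1/n. Asymptotically E[X] ~ (c³/6)·n^{3(1−α)} = (7³/6)·n^{1.5} → ∞; triangles are abundant w.h.p.

E[X] ≈ 90669.8301; in regime p = Θ(1/n^{1/2}) E[X] diverges (above the triangle threshold p ~ 1/n).


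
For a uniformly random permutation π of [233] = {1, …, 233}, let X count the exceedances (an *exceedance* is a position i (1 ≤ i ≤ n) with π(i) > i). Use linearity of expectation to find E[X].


Write X = Σ_{i=1}^{233} X_i, where X_i = 1_{π(i) > i}.
For each fixed i, π(i) is uniform over {1, …, 233} (marginal of a uniform permutation), so P[π(i) > i] = (n − i)/n. Summing: Σ_{i=1}^{233} (n − i)/n = (0 + 1 + … + 232)/233 = 233(233 − 1)/(2·233) = (233 − 1)/2.
Hence E[X] = Σ_{i=1}^{233} (233 − i)/233 = 116 ≈ 116.000.

E[X] = 116 = 116.000.


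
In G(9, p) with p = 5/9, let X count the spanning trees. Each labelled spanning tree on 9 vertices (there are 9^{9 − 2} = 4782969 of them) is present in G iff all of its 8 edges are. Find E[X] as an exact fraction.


K_9 has 9^{9 − 2} = 4782969 labelled spanning trees.
For each such spanning tree H, let X_H = 1 if all 8 edges of H are present in G. Then P[X_H = 1] = p^{8} = (5/9)^{8} = 390625/43046721.
Summing the indicators: E[X] = Σ_H E[X_H] = 4782969 · p^{8} = 4782969 · 390625/43046721 = 390625/9.
Numerically: E[X] ≈ 4.34e+04.

E[X] = 4782969 · (5/9)^{8} = 390625/9 ≈ 4.34e+04.
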